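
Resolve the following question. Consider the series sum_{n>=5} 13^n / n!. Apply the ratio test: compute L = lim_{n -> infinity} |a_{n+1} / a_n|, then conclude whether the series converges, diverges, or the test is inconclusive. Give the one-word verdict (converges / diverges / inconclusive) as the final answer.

Let a_n denote the general term. Form the ratio a_{n+1}/a_n and simplify:
a_{n+1}/a_n = 13/(n + 1)
Take the limit as n -> infinity: L = 0.
Since L = 0 < 1, the ratio test implies the series converges.

converges


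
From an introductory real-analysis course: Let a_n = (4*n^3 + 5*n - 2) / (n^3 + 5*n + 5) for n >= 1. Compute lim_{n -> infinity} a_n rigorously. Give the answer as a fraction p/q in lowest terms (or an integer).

Divide numerator and denominator by n^3, the highest power:
numerator / n^3 = 4 + 5/n^2 - 2/n^3
denominator / n^3 = 1 + 5/n^2 + 5/n^3
As n -> infinity, all terms of the form c/n^k (k >= 1) tend to 0.
So numerator / n^3 -> 4 and denominator / n^3 -> 1.
Therefore lim a_n = 4.

4


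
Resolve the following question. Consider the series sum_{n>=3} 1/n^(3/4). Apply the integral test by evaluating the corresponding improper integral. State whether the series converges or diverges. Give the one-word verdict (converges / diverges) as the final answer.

Let f(x) = x^(-3/4). Then f is positive, continuous, and decreasing on [3, infinity), so the integral test applies.
Compute the improper integral int_{3}^infinity f(x) dx:
  antiderivative F(x) = 4*x^(1/4).
  As x -> infinity, F(x) -> infinity (since p = 3/4 < 1).
  So the integral diverges. By the integral test, the series diverges.

diverges


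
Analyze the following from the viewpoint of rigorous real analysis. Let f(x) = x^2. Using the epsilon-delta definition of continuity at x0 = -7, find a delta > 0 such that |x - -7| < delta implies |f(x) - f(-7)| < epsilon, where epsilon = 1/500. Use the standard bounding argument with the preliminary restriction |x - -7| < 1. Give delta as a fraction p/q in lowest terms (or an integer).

Factor: |x^2 - (-7)^2| = |x - -7| * |x + -7|.
Impose |x - -7| < 1 first. Then |x + -7| = |(x - -7) + 2*(-7)| <= |x - -7| + 2*|-7| < 1 + 14 = 15.
So |x^2 - (-7)^2| < delta * 15.
We need delta * 15 <= 1/500, i.e. delta <= 1/500/15 = 1/7500.
Since 1/7500 < 1, this is tighter than 1; take delta = 1/7500.
So delta = 1/7500 works.

1/7500


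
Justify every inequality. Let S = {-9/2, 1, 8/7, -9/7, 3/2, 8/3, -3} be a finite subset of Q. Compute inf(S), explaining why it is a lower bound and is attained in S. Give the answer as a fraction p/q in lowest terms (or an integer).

S is finite, so inf(S) = min(S).
Sorted increasing:
-9/2, -3, -9/7, 1, 8/7, 3/2, 8/3
The extremum is -9/2.
For every x in S, x >= -9/2. And -9/2 is in S, so it is attained.
Therefore inf(S) = -9/2.

-9/2


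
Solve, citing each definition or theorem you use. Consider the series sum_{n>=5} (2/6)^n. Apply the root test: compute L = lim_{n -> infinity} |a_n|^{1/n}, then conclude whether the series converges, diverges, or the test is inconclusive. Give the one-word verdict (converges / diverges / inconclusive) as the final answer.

Let a_n denote the general term. Form |a_n|^(1/n) and simplify:
|a_n|^(1/n) = 1/3
Take the limit as n -> infinity: L = 1/3.
Since L = 1/3 < 1, the root test implies convergence.

converges


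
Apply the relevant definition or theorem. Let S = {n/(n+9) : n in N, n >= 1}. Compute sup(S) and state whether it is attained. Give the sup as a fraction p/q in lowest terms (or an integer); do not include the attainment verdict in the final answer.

Analysis:
- Values: 1/10, 2/11, 1/4, 4/13, ... strictly increasing.
- Minimum is 1/10 (n=1); inf = 1/10 (attained).
- n/(n+9) = 1 - 9/(n+9) -> 1 from below as n -> infinity, and never equals 1.
- So sup = 1 (not attained).
Conclusion: sup(S) = 1, not attained in S.

1


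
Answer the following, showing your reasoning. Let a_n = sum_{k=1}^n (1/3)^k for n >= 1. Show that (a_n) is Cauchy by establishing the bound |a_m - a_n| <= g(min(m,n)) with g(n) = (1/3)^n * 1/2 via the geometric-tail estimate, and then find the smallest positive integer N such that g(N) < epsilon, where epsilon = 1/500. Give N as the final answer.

For m > n >= 1: |a_m - a_n| = sum_{k=n+1}^m (1/3)^k < sum_{k=n+1}^infinity (1/3)^k = (1/3)^(n+1) / (1 - 1/3) = (1/3)^n * (1/3) * (3/2) = (1/3)^n * 1/2.
So g(n) = (1/3)^n / 2. Since g(n) -> 0, (a_n) is Cauchy.
Now solve g(N) < 1/500: (1/3)^N / 2 < 1/500 <=> 3^N > 1 / (2 * 1/500) = 250.
Check powers of 3: 3^5 = 243 <= 250, 3^6 = 729 > 250.
So the smallest such N is 6. Check: g(6) = 1/(2 * 729) = 1/1458 < 1/500.

6


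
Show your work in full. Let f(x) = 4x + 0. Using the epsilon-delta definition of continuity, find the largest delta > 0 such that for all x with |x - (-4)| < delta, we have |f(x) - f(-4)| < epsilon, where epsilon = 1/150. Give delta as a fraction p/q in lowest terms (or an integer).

We compute f(-4) = 4*(-4) + 0 = -16.
|f(x) - f(-4)| = |4x + 0 - (-16)| = |4(x - (-4))| = 4|x - (-4)|.
We need 4|x - (-4)| < 1/150, i.e. |x - (-4)| < 1/150 / 4 = 1/600.
So any delta <= 1/600 works. Conversely, if delta > 1/600, then x = -4 + 1/600 satisfies |x - (-4)| = 1/600 < delta but |f(x) - f(-4)| = 4 * 1/600 = 1/150, which is not < 1/150; so no larger delta works.
Hence the largest such delta is 1/600.

1/600


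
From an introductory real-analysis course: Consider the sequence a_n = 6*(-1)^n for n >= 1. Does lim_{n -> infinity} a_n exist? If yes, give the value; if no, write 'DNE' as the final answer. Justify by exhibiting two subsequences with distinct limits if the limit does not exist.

Examine the behaviour of a_n along subsequences.
Even-n subsequence a_{2k} = 6 -> 6. Odd-n subsequence a_{2k+1} = -6 -> -6.
Since these two subsequential limits are 6 and -6, distinct, the full sequence cannot converge (a convergent sequence has all subsequences tending to the same limit). So lim a_n does not exist.

DNE


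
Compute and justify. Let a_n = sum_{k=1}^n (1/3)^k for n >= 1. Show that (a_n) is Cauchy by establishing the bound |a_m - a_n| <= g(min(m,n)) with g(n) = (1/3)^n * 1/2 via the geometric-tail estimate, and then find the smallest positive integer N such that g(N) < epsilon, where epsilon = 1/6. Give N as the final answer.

For m > n >= 1: |a_m - a_n| = sum_{k=n+1}^m (1/3)^k < sum_{k=n+1}^infinity (1/3)^k = (1/3)^(n+1) / (1 - 1/3) = (1/3)^n * (1/3) * (3/2) = (1/3)^n * 1/2.
So g(n) = (1/3)^n / 2. Since g(n) -> 0, (a_n) is Cauchy.
Now solve g(N) < 1/6: (1/3)^N / 2 < 1/6 <=> 3^N > 1 / (2 * 1/6) = 3.
Check powers of 3: 3^1 = 3 <= 3, 3^2 = 9 > 3.
So the smallest such N is 2. Check: g(2) = 1/(2 * 9) = 1/18 < 1/6.

2


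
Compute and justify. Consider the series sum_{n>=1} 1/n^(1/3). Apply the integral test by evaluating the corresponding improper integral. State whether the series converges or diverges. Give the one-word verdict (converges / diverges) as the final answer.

Let f(x) = x^(-1/3). Then f is positive, continuous, and decreasing on [1, infinity), so the integral test applies.
Compute the improper integral int_{1}^infinity f(x) dx:
  antiderivative F(x) = 3*x^(2/3)/2.
  As x -> infinity, F(x) -> infinity (since p = 1/3 < 1).
  So the integral diverges. By the integral test, the series diverges.

diverges


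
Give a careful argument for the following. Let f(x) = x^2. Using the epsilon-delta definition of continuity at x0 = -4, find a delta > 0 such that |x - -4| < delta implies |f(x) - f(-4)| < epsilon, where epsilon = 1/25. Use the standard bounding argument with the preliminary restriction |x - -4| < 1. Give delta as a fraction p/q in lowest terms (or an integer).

Factor: |x^2 - (-4)^2| = |x - -4| * |x + -4|.
Impose |x - -4| < 1 first. Then |x + -4| = |(x - -4) + 2*(-4)| <= |x - -4| + 2*|-4| < 1 + 8 = 9.
So |x^2 - (-4)^2| < delta * 9.
We need delta * 9 <= 1/25, i.e. delta <= 1/25/9 = 1/225.
Since 1/225 < 1, this is tighter than 1; take delta = 1/225.
So delta = 1/225 works.

1/225


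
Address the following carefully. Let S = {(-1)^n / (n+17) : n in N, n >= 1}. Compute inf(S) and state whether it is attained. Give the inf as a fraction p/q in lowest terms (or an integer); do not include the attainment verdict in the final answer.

Analysis:
- Values: -1/18, 1/19, -1/20, 1/21, -1/22, ...
- Positive terms (even n): 1/(2+17), 1/(4+17), ... decreasing -> max = 1/19 (n=2).
- Negative terms (odd n): -1/(1+17), -1/(3+17), ... increasing -> min = -1/18 (n=1).
- So sup = 1/19 (attained at n=2); inf = -1/18 (attained at n=1).
Conclusion: inf(S) = -1/18, attained in S.

-1/18


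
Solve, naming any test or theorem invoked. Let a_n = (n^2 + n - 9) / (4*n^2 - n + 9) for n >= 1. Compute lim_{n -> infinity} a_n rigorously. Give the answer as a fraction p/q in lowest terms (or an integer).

Divide numerator and denominator by n^2, the highest power:
numerator / n^2 = 1 + 1/n - 9/n^2
denominator / n^2 = 4 - 1/n + 9/n^2
As n -> infinity, all terms of the form c/n^k (k >= 1) tend to 0.
So numerator / n^2 -> 1 and denominator / n^2 -> 4.
Therefore lim a_n = 1/4.

1/4


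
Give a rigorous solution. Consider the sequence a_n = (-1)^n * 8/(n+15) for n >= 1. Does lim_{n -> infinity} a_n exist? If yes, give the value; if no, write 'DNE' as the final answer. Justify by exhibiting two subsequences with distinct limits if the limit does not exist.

Examine the behaviour of a_n along subsequences.
Even-n subsequence a_{2k} = 8/(2k+15) -> 0. Odd-n subsequence a_{2k+1} = -8/(2k+16) -> 0. Both tend to 0, which suggests the limit is 0; verify directly.
|a_n - 0| = 8/(n+15) < 8/n for every n >= 1.
Given epsilon > 0, choose a positive integer N > 8/epsilon. Then for all n >= N, |a_n| < 8/n <= 8/N < epsilon.
So by the definition of the limit, lim a_n exists and equals 0.

0


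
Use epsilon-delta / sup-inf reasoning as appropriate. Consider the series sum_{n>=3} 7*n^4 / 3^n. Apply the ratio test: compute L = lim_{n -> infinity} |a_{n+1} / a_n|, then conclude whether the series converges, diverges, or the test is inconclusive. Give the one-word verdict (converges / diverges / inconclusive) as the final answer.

Let a_n denote the general term. Form the ratio a_{n+1}/a_n and simplify:
a_{n+1}/a_n = (n + 1)^4/(3*n^4)
Take the limit as n -> infinity: L = 1/3.
Since L = 1/3 < 1, the ratio test implies the series converges.

converges


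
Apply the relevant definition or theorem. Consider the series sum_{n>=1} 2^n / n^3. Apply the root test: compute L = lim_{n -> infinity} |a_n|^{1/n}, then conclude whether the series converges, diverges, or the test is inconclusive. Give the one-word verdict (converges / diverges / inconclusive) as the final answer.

Let a_n denote the general term. Form |a_n|^(1/n) and simplify:
|a_n|^(1/n) = 2/n^(3/n)
Take the limit as n -> infinity: L = 2.
Since L = 2 > 1, the root test implies divergence.

diverges


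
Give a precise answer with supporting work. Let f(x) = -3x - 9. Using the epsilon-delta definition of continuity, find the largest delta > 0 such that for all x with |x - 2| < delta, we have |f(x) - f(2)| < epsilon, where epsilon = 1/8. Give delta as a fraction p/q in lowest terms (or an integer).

We compute f(2) = -3*(2) - 9 = -15.
|f(x) - f(2)| = |-3x - 9 - (-15)| = |-3(x - 2)| = 3|x - 2|.
We need 3|x - 2| < 1/8, i.e. |x - 2| < 1/8 / 3 = 1/24.
So any delta <= 1/24 works. Conversely, if delta > 1/24, then x = 2 + 1/24 satisfies |x - 2| = 1/24 < delta but |f(x) - f(2)| = 3 * 1/24 = 1/8, which is not < 1/8; so no larger delta works.
Hence the largest such delta is 1/24.

1/24


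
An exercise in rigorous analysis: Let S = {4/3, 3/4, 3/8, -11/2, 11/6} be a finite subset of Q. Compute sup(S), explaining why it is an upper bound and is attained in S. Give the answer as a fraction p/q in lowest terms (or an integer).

S is finite, so sup(S) = max(S).
Sorted decreasing:
11/6, 4/3, 3/4, 3/8, -11/2
The extremum is 11/6.
For every x in S, x <= 11/6. And 11/6 is in S, so it is attained.
Therefore sup(S) = 11/6.

11/6


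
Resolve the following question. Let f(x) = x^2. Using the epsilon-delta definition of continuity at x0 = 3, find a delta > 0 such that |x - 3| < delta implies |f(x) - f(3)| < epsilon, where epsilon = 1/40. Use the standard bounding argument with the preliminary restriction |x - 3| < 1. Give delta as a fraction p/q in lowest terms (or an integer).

Factor: |x^2 - (3)^2| = |x - 3| * |x + 3|.
Impose |x - 3| < 1 first. Then |x + 3| = |(x - 3) + 2*(3)| <= |x - 3| + 2*|3| < 1 + 6 = 7.
So |x^2 - (3)^2| < delta * 7.
We need delta * 7 <= 1/40, i.e. delta <= 1/40/7 = 1/280.
Since 1/280 < 1, this is tighter than 1; take delta = 1/280.
So delta = 1/280 works.

1/280


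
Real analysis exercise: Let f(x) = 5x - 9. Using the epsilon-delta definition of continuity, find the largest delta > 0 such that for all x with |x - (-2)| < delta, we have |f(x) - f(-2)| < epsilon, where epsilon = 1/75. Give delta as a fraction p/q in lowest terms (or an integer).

We compute f(-2) = 5*(-2) - 9 = -19.
|f(x) - f(-2)| = |5x - 9 - (-19)| = |5(x - (-2))| = 5|x - (-2)|.
We need 5|x - (-2)| < 1/75, i.e. |x - (-2)| < 1/75 / 5 = 1/375.
So any delta <= 1/375 works. Conversely, if delta > 1/375, then x = -2 + 1/375 satisfies |x - (-2)| = 1/375 < delta but |f(x) - f(-2)| = 5 * 1/375 = 1/75, which is not < 1/75; so no larger delta works.
Hence the largest such delta is 1/375.

1/375


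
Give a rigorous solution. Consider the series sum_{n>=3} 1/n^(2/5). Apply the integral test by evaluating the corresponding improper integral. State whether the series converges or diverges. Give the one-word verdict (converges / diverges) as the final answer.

Let f(x) = x^(-2/5). Then f is positive, continuous, and decreasing on [3, infinity), so the integral test applies.
Compute the improper integral int_{3}^infinity f(x) dx:
  antiderivative F(x) = 5*x^(3/5)/3.
  As x -> infinity, F(x) -> infinity (since p = 2/5 < 1).
  So the integral diverges. By the integral test, the series diverges.

diverges


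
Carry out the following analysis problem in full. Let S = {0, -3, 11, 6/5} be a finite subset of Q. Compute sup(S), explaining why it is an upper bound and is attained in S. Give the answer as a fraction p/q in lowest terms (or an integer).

S is finite, so sup(S) = max(S).
Sorted decreasing:
11, 6/5, 0, -3
The extremum is 11.
For every x in S, x <= 11. And 11 is in S, so it is attained.
Therefore sup(S) = 11.

11


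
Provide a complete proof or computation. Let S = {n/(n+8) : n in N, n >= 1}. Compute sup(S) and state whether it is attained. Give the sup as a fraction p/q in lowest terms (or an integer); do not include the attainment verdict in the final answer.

Analysis:
- Values: 1/9, 1/5, 3/11, 1/3, ... strictly increasing.
- Minimum is 1/9 (n=1); inf = 1/9 (attained).
- n/(n+8) = 1 - 8/(n+8) -> 1 from below as n -> infinity, and never equals 1.
- So sup = 1 (not attained).
Conclusion: sup(S) = 1, not attained in S.

1


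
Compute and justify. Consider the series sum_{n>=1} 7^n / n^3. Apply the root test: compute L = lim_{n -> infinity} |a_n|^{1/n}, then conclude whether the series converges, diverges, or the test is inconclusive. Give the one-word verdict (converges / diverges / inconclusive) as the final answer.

Let a_n denote the general term. Form |a_n|^(1/n) and simplify:
|a_n|^(1/n) = 7/n^(3/n)
Take the limit as n -> infinity: L = 7.
Since L = 7 > 1, the root test implies divergence.

diverges


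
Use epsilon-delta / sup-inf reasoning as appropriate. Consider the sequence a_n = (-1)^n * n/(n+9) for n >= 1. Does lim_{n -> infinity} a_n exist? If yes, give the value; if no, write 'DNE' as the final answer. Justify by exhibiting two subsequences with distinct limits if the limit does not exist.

Examine the behaviour of a_n along subsequences.
a_{2k} = 2k/(2k+9) -> 1. a_{2k+1} = -(2k+1)/(2k+10) -> -1.
Since these two subsequential limits are 1 and -1, distinct, the full sequence cannot converge (a convergent sequence has all subsequences tending to the same limit). So lim a_n does not exist.

DNE


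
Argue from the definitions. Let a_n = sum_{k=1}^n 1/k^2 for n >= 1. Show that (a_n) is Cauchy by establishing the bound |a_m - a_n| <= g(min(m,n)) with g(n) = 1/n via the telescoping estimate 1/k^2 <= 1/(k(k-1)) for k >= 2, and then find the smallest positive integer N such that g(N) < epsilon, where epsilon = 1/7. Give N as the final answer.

For m > n >= 1: |a_m - a_n| = sum_{k=n+1}^m 1/k^2.
Use 1/k^2 <= 1/(k(k-1)) = 1/(k-1) - 1/k for k >= 2:
sum_{k=n+1}^m 1/k^2 <= sum_{k=n+1}^m (1/(k-1) - 1/k) = 1/n - 1/m <= 1/n.
By symmetry the same bound holds with n,m swapped, so |a_m - a_n| <= 1/min(m,n) = g(min(m,n)). Since g(n) -> 0, (a_n) is Cauchy.
Now solve g(N) < 1/7: 1/N < 1/7 <=> N > 1/(1/7) = 7.
The smallest integer strictly greater than 7 is N = 8.
Check: g(8) = 1/8 < 1/7; g(7) = 1/7 >= 1/7. So N = 8.

8


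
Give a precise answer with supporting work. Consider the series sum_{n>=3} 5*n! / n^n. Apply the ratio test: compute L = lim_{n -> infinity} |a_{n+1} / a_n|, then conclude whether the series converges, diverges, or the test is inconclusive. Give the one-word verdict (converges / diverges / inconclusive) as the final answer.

Let a_n denote the general term. Form the ratio a_{n+1}/a_n and simplify:
a_{n+1}/a_n = (n/(n + 1))^n
Take the limit as n -> infinity: L = exp(-1).
Since L = exp(-1) < 1, the ratio test implies the series converges.

converges


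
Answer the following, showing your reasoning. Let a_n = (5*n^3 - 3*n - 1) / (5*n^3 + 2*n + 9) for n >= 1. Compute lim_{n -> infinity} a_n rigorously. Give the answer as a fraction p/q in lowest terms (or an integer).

Divide numerator and denominator by n^3, the highest power:
numerator / n^3 = 5 - 3/n^2 - 1/n^3
denominator / n^3 = 5 + 2/n^2 + 9/n^3
As n -> infinity, all terms of the form c/n^k (k >= 1) tend to 0.
So numerator / n^3 -> 5 and denominator / n^3 -> 5.
Therefore lim a_n = 1.

1


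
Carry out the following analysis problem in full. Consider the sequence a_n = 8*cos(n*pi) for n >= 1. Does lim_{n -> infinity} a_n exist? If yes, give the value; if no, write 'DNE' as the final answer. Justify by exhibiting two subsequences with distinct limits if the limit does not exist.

Examine the behaviour of a_n along subsequences.
cos(n*pi) = (-1)^n, so a_n = 8*(-1)^n. a_{2k} = 8 -> 8. a_{2k+1} = -8 -> -8.
Since these two subsequential limits are 8 and -8, distinct, the full sequence cannot converge (a convergent sequence has all subsequences tending to the same limit). So lim a_n does not exist.

DNE


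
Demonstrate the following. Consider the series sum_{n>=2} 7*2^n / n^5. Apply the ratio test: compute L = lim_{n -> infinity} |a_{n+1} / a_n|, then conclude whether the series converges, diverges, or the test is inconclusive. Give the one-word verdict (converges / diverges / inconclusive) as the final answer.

Let a_n denote the general term. Form the ratio a_{n+1}/a_n and simplify:
a_{n+1}/a_n = 2*n^5/(n + 1)^5
Take the limit as n -> infinity: L = 2.
Since L = 2 > 1 (or L = infinity), the ratio test implies the series diverges.

diverges


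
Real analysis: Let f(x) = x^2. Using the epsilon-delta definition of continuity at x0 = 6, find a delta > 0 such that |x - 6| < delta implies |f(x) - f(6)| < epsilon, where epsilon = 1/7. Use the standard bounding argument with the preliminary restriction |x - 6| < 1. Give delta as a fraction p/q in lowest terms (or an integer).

Factor: |x^2 - (6)^2| = |x - 6| * |x + 6|.
Impose |x - 6| < 1 first. Then |x + 6| = |(x - 6) + 2*(6)| <= |x - 6| + 2*|6| < 1 + 12 = 13.
So |x^2 - (6)^2| < delta * 13.
We need delta * 13 <= 1/7, i.e. delta <= 1/7/13 = 1/91.
Since 1/91 < 1, this is tighter than 1; take delta = 1/91.
So delta = 1/91 works.

1/91


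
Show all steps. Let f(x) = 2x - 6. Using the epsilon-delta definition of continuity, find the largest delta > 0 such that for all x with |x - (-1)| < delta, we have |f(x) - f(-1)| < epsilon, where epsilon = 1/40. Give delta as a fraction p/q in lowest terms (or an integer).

We compute f(-1) = 2*(-1) - 6 = -8.
|f(x) - f(-1)| = |2x - 6 - (-8)| = |2(x - (-1))| = 2|x - (-1)|.
We need 2|x - (-1)| < 1/40, i.e. |x - (-1)| < 1/40 / 2 = 1/80.
So any delta <= 1/80 works. Conversely, if delta > 1/80, then x = -1 + 1/80 satisfies |x - (-1)| = 1/80 < delta but |f(x) - f(-1)| = 2 * 1/80 = 1/40, which is not < 1/40; so no larger delta works.
Hence the largest such delta is 1/80.

1/80


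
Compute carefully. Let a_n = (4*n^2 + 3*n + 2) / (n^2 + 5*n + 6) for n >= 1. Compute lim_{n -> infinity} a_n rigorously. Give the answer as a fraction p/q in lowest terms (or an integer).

Divide numerator and denominator by n^2, the highest power:
numerator / n^2 = 4 + 3/n + 2/n^2
denominator / n^2 = 1 + 5/n + 6/n^2
As n -> infinity, all terms of the form c/n^k (k >= 1) tend to 0.
So numerator / n^2 -> 4 and denominator / n^2 -> 1.
Therefore lim a_n = 4.

4


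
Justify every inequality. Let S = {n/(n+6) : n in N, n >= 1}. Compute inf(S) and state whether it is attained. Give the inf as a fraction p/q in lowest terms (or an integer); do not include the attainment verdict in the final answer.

Analysis:
- Values: 1/7, 1/4, 1/3, 2/5, ... strictly increasing.
- Minimum is 1/7 (n=1); inf = 1/7 (attained).
- n/(n+6) = 1 - 6/(n+6) -> 1 from below as n -> infinity, and never equals 1.
- So sup = 1 (not attained).
Conclusion: inf(S) = 1/7, attained in S.

1/7


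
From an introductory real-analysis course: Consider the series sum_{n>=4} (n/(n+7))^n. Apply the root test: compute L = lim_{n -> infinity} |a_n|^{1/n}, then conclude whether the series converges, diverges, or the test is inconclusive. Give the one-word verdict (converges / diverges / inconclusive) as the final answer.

Let a_n denote the general term. Form |a_n|^(1/n) and simplify:
|a_n|^(1/n) = n/(n + 7)
Take the limit as n -> infinity: L = 1.
Since L = 1, the root test is inconclusive. (In fact a_n = (n/(n+7))^n -> e^(-7) != 0, so the nth-term test shows divergence; but the root test itself gives no conclusion.)

inconclusive


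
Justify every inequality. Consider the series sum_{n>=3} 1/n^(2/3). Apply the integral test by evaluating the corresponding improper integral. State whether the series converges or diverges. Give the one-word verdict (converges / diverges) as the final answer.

Let f(x) = x^(-2/3). Then f is positive, continuous, and decreasing on [3, infinity), so the integral test applies.
Compute the improper integral int_{3}^infinity f(x) dx:
  antiderivative F(x) = 3*x^(1/3).
  As x -> infinity, F(x) -> infinity (since p = 2/3 < 1).
  So the integral diverges. By the integral test, the series diverges.

diverges


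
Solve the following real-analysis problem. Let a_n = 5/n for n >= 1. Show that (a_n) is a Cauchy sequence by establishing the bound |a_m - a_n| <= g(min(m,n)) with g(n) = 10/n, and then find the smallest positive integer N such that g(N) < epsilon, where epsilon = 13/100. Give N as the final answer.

For any m, n >= 1, by the triangle inequality:
|a_m - a_n| = |5/m - 5/n| <= 5*1/m + 5*1/n <= 10/min(m,n).
So g(n) = 10/n bounds the Cauchy difference. Since g(n) -> 0, (a_n) is Cauchy.
Now solve g(N) < 13/100: 10/N < 13/100 <=> N > 10 / (13/100) = 1000/13.
The smallest integer strictly greater than 1000/13 is N = 77.
Check: g(77) = 10/77 = 10/77 < 13/100; g(76) = 5/38 >= 13/100. So N = 77.

77


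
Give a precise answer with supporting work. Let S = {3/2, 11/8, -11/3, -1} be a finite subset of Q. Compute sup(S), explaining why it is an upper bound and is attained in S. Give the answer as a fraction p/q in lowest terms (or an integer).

S is finite, so sup(S) = max(S).
Sorted decreasing:
3/2, 11/8, -1, -11/3
The extremum is 3/2.
For every x in S, x <= 3/2. And 3/2 is in S, so it is attained.
Therefore sup(S) = 3/2.

3/2


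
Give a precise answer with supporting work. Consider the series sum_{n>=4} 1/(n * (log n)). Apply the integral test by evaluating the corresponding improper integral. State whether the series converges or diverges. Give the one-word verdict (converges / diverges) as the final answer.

Let f(x) = 1/(x*log(x)). Then f is positive, continuous, and decreasing on [4, infinity), so the integral test applies.
Compute the improper integral int_{4}^infinity f(x) dx:
  antiderivative F(x) = log(log(x)).
  F(x) = log(log(x)) -> infinity as x -> infinity. The integral diverges, so by the integral test, the series diverges.

diverges


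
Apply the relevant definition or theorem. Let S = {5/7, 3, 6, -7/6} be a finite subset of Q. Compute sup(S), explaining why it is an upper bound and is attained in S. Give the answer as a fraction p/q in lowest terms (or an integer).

S is finite, so sup(S) = max(S).
Sorted decreasing:
6, 3, 5/7, -7/6
The extremum is 6.
For every x in S, x <= 6. And 6 is in S, so it is attained.
Therefore sup(S) = 6.

6


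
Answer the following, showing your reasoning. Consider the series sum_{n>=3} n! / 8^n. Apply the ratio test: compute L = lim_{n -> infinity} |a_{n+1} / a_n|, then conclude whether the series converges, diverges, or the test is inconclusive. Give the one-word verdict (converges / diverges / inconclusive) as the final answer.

Let a_n denote the general term. Form the ratio a_{n+1}/a_n and simplify:
a_{n+1}/a_n = n/8 + 1/8
Take the limit as n -> infinity: L = infinity.
Since L = infinity > 1 (or L = infinity), the ratio test implies the series diverges.

diverges


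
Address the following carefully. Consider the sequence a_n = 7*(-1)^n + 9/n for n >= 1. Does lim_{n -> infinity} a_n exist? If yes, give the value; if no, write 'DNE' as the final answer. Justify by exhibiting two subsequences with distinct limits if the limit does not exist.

Examine the behaviour of a_n along subsequences.
a_{2k} = 7 + 9/(2k) -> 7. a_{2k+1} = -7 + 9/(2k+1) -> -7.
Since these two subsequential limits are 7 and -7, distinct, the full sequence cannot converge (a convergent sequence has all subsequences tending to the same limit). So lim a_n does not exist.

DNE


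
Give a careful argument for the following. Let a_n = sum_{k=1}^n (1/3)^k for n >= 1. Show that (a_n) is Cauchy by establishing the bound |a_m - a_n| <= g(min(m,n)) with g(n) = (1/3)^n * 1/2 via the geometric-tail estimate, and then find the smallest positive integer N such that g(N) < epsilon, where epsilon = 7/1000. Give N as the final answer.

For m > n >= 1: |a_m - a_n| = sum_{k=n+1}^m (1/3)^k < sum_{k=n+1}^infinity (1/3)^k = (1/3)^(n+1) / (1 - 1/3) = (1/3)^n * (1/3) * (3/2) = (1/3)^n * 1/2.
So g(n) = (1/3)^n / 2. Since g(n) -> 0, (a_n) is Cauchy.
Now solve g(N) < 7/1000: (1/3)^N / 2 < 7/1000 <=> 3^N > 1 / (2 * 7/1000) = 500/7.
Check powers of 3: 3^3 = 27 <= 500/7, 3^4 = 81 > 500/7.
So the smallest such N is 4. Check: g(4) = 1/(2 * 81) = 1/162 < 7/1000.

4


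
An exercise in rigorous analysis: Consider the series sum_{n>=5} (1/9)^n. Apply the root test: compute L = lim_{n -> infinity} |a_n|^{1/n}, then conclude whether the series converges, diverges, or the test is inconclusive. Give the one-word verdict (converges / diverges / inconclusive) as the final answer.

Let a_n denote the general term. Form |a_n|^(1/n) and simplify:
|a_n|^(1/n) = 1/9
Take the limit as n -> infinity: L = 1/9.
Since L = 1/9 < 1, the root test implies convergence.

converges


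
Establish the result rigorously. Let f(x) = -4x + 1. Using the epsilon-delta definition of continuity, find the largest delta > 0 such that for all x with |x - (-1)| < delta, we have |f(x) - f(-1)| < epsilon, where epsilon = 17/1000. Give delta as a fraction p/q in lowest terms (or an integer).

We compute f(-1) = -4*(-1) + 1 = 5.
|f(x) - f(-1)| = |-4x + 1 - (5)| = |-4(x - (-1))| = 4|x - (-1)|.
We need 4|x - (-1)| < 17/1000, i.e. |x - (-1)| < 17/1000 / 4 = 17/4000.
So any delta <= 17/4000 works. Conversely, if delta > 17/4000, then x = -1 + 17/4000 satisfies |x - (-1)| = 17/4000 < delta but |f(x) - f(-1)| = 4 * 17/4000 = 17/1000, which is not < 17/1000; so no larger delta works.
Hence the largest such delta is 17/4000.

17/4000


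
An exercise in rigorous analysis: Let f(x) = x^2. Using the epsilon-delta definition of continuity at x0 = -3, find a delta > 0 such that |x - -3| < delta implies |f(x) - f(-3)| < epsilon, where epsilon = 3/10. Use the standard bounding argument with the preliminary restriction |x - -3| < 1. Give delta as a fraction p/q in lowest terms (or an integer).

Factor: |x^2 - (-3)^2| = |x - -3| * |x + -3|.
Impose |x - -3| < 1 first. Then |x + -3| = |(x - -3) + 2*(-3)| <= |x - -3| + 2*|-3| < 1 + 6 = 7.
So |x^2 - (-3)^2| < delta * 7.
We need delta * 7 <= 3/10, i.e. delta <= 3/10/7 = 3/70.
Since 3/70 < 1, this is tighter than 1; take delta = 3/70.
So delta = 3/70 works.

3/70


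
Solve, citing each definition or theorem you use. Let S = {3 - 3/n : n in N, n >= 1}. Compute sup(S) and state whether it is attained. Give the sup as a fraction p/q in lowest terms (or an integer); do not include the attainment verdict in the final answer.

Analysis:
- Values: 0, 3/2, 2, 9/4, ... strictly increasing.
- Minimum is 0 (n=1); inf = 0 (attained).
- 3 - 3/n -> 3 from below; sup = 3, not attained.
Conclusion: sup(S) = 3, not attained in S.

3


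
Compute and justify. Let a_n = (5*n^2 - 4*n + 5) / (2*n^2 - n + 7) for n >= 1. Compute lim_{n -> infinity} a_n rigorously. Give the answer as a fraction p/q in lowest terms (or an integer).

Divide numerator and denominator by n^2, the highest power:
numerator / n^2 = 5 - 4/n + 5/n^2
denominator / n^2 = 2 - 1/n + 7/n^2
As n -> infinity, all terms of the form c/n^k (k >= 1) tend to 0.
So numerator / n^2 -> 5 and denominator / n^2 -> 2.
Therefore lim a_n = 5/2.

5/2


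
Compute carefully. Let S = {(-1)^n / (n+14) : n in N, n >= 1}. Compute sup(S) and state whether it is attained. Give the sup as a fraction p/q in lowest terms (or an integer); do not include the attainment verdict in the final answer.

Analysis:
- Values: -1/15, 1/16, -1/17, 1/18, -1/19, ...
- Positive terms (even n): 1/(2+14), 1/(4+14), ... decreasing -> max = 1/16 (n=2).
- Negative terms (odd n): -1/(1+14), -1/(3+14), ... increasing -> min = -1/15 (n=1).
- So sup = 1/16 (attained at n=2); inf = -1/15 (attained at n=1).
Conclusion: sup(S) = 1/16, attained in S.

1/16


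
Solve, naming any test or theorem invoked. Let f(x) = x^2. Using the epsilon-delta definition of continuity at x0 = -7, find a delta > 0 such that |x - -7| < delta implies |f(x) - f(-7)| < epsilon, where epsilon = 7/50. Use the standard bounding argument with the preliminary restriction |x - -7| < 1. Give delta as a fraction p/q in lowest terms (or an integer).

Factor: |x^2 - (-7)^2| = |x - -7| * |x + -7|.
Impose |x - -7| < 1 first. Then |x + -7| = |(x - -7) + 2*(-7)| <= |x - -7| + 2*|-7| < 1 + 14 = 15.
So |x^2 - (-7)^2| < delta * 15.
We need delta * 15 <= 7/50, i.e. delta <= 7/50/15 = 7/750.
Since 7/750 < 1, this is tighter than 1; take delta = 7/750.
So delta = 7/750 works.

7/750


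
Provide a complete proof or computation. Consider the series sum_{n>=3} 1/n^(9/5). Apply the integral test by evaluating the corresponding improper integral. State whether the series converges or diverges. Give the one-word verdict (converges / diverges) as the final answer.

Let f(x) = x^(-9/5). Then f is positive, continuous, and decreasing on [3, infinity), so the integral test applies.
Compute the improper integral int_{3}^infinity f(x) dx:
  antiderivative F(x) = -5/(4*x^(4/5)).
  As x -> infinity, F(x) -> 0 (since p = 9/5 > 1).
  So int = F(infinity) - F(3) = 0 - (-5*3^(1/5)/12) = 5*3^(1/5)/12.
  Finite, so by the integral test, the series converges.

converges


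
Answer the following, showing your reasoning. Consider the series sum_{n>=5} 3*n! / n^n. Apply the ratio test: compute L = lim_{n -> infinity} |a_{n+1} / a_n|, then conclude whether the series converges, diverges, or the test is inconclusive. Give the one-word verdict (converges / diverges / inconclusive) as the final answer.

Let a_n denote the general term. Form the ratio a_{n+1}/a_n and simplify:
a_{n+1}/a_n = (n/(n + 1))^n
Take the limit as n -> infinity: L = exp(-1).
Since L = exp(-1) < 1, the ratio test implies the series converges.

converges


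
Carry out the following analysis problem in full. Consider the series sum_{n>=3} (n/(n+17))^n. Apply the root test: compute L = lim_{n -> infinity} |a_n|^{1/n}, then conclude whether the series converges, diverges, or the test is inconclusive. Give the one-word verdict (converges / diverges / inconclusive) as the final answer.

Let a_n denote the general term. Form |a_n|^(1/n) and simplify:
|a_n|^(1/n) = n/(n + 17)
Take the limit as n -> infinity: L = 1.
Since L = 1, the root test is inconclusive. (In fact a_n = (n/(n+17))^n -> e^(-17) != 0, so the nth-term test shows divergence; but the root test itself gives no conclusion.)

inconclusive


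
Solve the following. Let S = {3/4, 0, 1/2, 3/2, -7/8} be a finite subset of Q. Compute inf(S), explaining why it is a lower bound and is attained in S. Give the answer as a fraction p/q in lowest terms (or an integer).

S is finite, so inf(S) = min(S).
Sorted increasing:
-7/8, 0, 1/2, 3/4, 3/2
The extremum is -7/8.
For every x in S, x >= -7/8. And -7/8 is in S, so it is attained.
Therefore inf(S) = -7/8.

-7/8


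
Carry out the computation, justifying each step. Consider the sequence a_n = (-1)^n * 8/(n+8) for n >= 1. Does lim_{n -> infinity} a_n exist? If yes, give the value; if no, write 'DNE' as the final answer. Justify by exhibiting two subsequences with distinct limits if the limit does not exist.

Examine the behaviour of a_n along subsequences.
Even-n subsequence a_{2k} = 8/(2k+8) -> 0. Odd-n subsequence a_{2k+1} = -8/(2k+9) -> 0. Both tend to 0, which suggests the limit is 0; verify directly.
|a_n - 0| = 8/(n+8) < 8/n for every n >= 1.
Given epsilon > 0, choose a positive integer N > 8/epsilon. Then for all n >= N, |a_n| < 8/n <= 8/N < epsilon.
So by the definition of the limit, lim a_n exists and equals 0.

0


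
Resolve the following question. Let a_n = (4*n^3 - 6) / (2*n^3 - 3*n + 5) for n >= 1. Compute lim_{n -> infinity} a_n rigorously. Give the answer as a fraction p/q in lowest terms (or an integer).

Divide numerator and denominator by n^3, the highest power:
numerator / n^3 = 4 - 6/n^3
denominator / n^3 = 2 - 3/n^2 + 5/n^3
As n -> infinity, all terms of the form c/n^k (k >= 1) tend to 0.
So numerator / n^3 -> 4 and denominator / n^3 -> 2.
Therefore lim a_n = 2.

2


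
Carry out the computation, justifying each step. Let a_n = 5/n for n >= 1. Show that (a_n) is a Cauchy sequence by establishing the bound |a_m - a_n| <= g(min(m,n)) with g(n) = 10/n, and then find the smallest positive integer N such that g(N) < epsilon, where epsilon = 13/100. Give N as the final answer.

For any m, n >= 1, by the triangle inequality:
|a_m - a_n| = |5/m - 5/n| <= 5*1/m + 5*1/n <= 10/min(m,n).
So g(n) = 10/n bounds the Cauchy difference. Since g(n) -> 0, (a_n) is Cauchy.
Now solve g(N) < 13/100: 10/N < 13/100 <=> N > 10 / (13/100) = 1000/13.
The smallest integer strictly greater than 1000/13 is N = 77.
Check: g(77) = 10/77 = 10/77 < 13/100; g(76) = 5/38 >= 13/100. So N = 77.

77


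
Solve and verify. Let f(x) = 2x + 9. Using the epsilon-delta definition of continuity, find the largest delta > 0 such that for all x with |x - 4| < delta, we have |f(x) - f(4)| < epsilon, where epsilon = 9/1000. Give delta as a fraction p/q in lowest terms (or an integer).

We compute f(4) = 2*(4) + 9 = 17.
|f(x) - f(4)| = |2x + 9 - (17)| = |2(x - 4)| = 2|x - 4|.
We need 2|x - 4| < 9/1000, i.e. |x - 4| < 9/1000 / 2 = 9/2000.
So any delta <= 9/2000 works. Conversely, if delta > 9/2000, then x = 4 + 9/2000 satisfies |x - 4| = 9/2000 < delta but |f(x) - f(4)| = 2 * 9/2000 = 9/1000, which is not < 9/1000; so no larger delta works.
Hence the largest such delta is 9/2000.

9/2000


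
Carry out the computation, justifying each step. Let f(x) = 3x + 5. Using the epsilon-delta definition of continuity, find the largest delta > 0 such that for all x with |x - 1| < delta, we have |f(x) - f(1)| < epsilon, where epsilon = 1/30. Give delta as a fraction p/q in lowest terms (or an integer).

We compute f(1) = 3*(1) + 5 = 8.
|f(x) - f(1)| = |3x + 5 - (8)| = |3(x - 1)| = 3|x - 1|.
We need 3|x - 1| < 1/30, i.e. |x - 1| < 1/30 / 3 = 1/90.
So any delta <= 1/90 works. Conversely, if delta > 1/90, then x = 1 + 1/90 satisfies |x - 1| = 1/90 < delta but |f(x) - f(1)| = 3 * 1/90 = 1/30, which is not < 1/30; so no larger delta works.
Hence the largest such delta is 1/90.

1/90


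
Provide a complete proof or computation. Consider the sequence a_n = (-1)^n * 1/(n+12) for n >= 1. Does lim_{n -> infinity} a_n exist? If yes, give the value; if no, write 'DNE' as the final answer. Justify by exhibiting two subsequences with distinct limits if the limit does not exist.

Examine the behaviour of a_n along subsequences.
Even-n subsequence a_{2k} = 1/(2k+12) -> 0. Odd-n subsequence a_{2k+1} = -1/(2k+13) -> 0. Both tend to 0, which suggests the limit is 0; verify directly.
|a_n - 0| = 1/(n+12) < 1/n for every n >= 1.
Given epsilon > 0, choose a positive integer N > 1/epsilon. Then for all n >= N, |a_n| < 1/n <= 1/N < epsilon.
So by the definition of the limit, lim a_n exists and equals 0.

0


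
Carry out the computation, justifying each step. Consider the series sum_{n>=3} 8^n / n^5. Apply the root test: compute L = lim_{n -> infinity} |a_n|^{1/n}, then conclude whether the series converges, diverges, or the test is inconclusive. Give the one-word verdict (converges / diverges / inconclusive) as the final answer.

Let a_n denote the general term. Form |a_n|^(1/n) and simplify:
|a_n|^(1/n) = 8/n^(5/n)
Take the limit as n -> infinity: L = 8.
Since L = 8 > 1, the root test implies divergence.

diverges


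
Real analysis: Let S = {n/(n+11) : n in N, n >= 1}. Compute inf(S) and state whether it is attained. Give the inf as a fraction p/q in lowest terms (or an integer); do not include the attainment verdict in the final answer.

Analysis:
- Values: 1/12, 2/13, 3/14, 4/15, ... strictly increasing.
- Minimum is 1/12 (n=1); inf = 1/12 (attained).
- n/(n+11) = 1 - 11/(n+11) -> 1 from below as n -> infinity, and never equals 1.
- So sup = 1 (not attained).
Conclusion: inf(S) = 1/12, attained in S.

1/12


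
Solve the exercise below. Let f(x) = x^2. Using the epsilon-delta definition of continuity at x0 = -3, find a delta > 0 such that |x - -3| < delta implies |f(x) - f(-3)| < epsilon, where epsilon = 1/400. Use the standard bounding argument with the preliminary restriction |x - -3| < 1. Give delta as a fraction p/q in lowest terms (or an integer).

Factor: |x^2 - (-3)^2| = |x - -3| * |x + -3|.
Impose |x - -3| < 1 first. Then |x + -3| = |(x - -3) + 2*(-3)| <= |x - -3| + 2*|-3| < 1 + 6 = 7.
So |x^2 - (-3)^2| < delta * 7.
We need delta * 7 <= 1/400, i.e. delta <= 1/400/7 = 1/2800.
Since 1/2800 < 1, this is tighter than 1; take delta = 1/2800.
So delta = 1/2800 works.

1/2800


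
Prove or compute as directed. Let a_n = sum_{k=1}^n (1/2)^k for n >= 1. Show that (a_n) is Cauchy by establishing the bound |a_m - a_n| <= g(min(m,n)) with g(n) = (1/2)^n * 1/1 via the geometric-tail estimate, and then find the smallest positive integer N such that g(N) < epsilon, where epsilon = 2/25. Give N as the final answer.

For m > n >= 1: |a_m - a_n| = sum_{k=n+1}^m (1/2)^k < sum_{k=n+1}^infinity (1/2)^k = (1/2)^(n+1) / (1 - 1/2) = (1/2)^n * (1/2) * (2/1) = (1/2)^n * 1/1.
So g(n) = (1/2)^n / 1. Since g(n) -> 0, (a_n) is Cauchy.
Now solve g(N) < 2/25: (1/2)^N / 1 < 2/25 <=> 2^N > 1 / (1 * 2/25) = 25/2.
Check powers of 2: 2^3 = 8 <= 25/2, 2^4 = 16 > 25/2.
So the smallest such N is 4. Check: g(4) = 1/(1 * 16) = 1/16 < 2/25.

4


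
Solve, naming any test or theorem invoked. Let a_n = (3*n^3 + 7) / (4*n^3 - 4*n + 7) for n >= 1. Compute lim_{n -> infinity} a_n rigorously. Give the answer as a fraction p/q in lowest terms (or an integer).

Divide numerator and denominator by n^3, the highest power:
numerator / n^3 = 3 + 7/n^3
denominator / n^3 = 4 - 4/n^2 + 7/n^3
As n -> infinity, all terms of the form c/n^k (k >= 1) tend to 0.
So numerator / n^3 -> 3 and denominator / n^3 -> 4.
Therefore lim a_n = 3/4.

3/4
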